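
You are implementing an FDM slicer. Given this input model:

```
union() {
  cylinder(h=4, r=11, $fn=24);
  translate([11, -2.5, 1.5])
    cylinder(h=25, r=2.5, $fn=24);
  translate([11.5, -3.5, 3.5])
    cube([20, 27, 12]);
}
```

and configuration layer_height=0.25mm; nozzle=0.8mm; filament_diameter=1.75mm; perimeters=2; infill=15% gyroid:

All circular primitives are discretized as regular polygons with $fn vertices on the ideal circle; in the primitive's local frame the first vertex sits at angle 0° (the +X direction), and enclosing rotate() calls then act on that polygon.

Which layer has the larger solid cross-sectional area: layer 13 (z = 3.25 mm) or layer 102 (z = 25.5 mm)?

layer 13 (z = 3.25 mm)

Layer 13 (z = 3.25): the r=11 cylinder gives a regular 24-gon of circumradius 11 (constant along its height) (area = (24/2)·11.000²·sin(360°/24) = 375.81 mm²); the r=2.5 cylinder at (11, -2.5) gives a regular 24-gon of circumradius 2.5 (constant along its height) (area = (24/2)·2.500²·sin(360°/24) = 19.41 mm²); the cube at (11.5, -3.5) is absent (z outside [3.5, 15.5]); Taking the union: the regions partially overlap — summed areas 395.22 mm² minus the doubly-counted overlap 7.54 mm² gives 387.67 mm² — area = 387.67 mm². So its area = 387.67 mm². Layer 102 (z = 25.5): the cylinder does not reach this height (z outside [0, 4]); the r=2.5 cylinder at (11, -2.5) contributes a regular 24-gon of circumradius 2.5 (area = (24/2)·2.500²·sin(360°/24) = 19.41 mm²); the cube at (11.5, -3.5) is absent (z outside [3.5, 15.5]); Combining (union): only the r=2.5 cylinder at (11, -2.5) is present, so the union is just that shape — area = 19.41 mm². So its area = 19.41 mm². Layer 13 is larger (387.67 vs 19.41 mm²).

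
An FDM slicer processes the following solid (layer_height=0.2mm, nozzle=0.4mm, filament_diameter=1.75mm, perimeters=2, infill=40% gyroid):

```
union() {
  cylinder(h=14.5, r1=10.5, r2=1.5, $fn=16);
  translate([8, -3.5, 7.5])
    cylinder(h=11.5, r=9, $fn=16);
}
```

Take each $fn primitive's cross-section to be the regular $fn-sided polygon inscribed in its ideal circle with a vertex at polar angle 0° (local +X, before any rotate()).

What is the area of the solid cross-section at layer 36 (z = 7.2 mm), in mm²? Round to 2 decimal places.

At z = 7.2 mm: the cone (r1=10.5→r2=1.5) has section circumradius 6.031 here — a regular 16-gon (area = (16/2)·6.031²·sin(360°/16) = 111.36 mm²); the cylinder at (8, -3.5) does not reach this height (z outside [7.5, 19]); Taking the union: only the cone is present, so the union is just that shape — area = 111.36 mm². Overall, the cross-section is a single solid region. Net area = 111.36 mm².

111.36 mm²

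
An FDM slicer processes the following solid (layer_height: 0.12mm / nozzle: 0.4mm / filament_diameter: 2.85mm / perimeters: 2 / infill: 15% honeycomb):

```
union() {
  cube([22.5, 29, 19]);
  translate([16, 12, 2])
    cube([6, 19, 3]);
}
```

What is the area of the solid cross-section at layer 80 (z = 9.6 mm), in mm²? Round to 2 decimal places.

652.50 mm²

At z = 9.6 mm: the 22.5×29 cube contributes its full rectangle (area 652.50 mm²); the cube at (16, 12) is absent (z outside [2, 5]); Combining (union): only the 22.5×29 cube is present, so the union is just that shape — area = 652.50 mm². Overall, the cross-section is a single solid region. Net area = 652.50 mm².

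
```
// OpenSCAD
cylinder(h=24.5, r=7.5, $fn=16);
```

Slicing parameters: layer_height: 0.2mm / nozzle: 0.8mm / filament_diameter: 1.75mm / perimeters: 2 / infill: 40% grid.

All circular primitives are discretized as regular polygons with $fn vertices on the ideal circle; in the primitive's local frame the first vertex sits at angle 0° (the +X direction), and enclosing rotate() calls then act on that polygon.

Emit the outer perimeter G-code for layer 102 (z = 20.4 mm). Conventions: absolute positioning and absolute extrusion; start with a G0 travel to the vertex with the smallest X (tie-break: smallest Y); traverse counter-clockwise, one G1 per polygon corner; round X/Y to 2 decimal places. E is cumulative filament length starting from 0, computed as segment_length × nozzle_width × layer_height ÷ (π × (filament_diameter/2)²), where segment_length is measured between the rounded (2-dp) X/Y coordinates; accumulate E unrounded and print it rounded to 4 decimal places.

At z = 20.4 mm: the r=7.5 cylinder contributes a regular 16-gon of circumradius 7.5. The outline is a single polygon with 16 vertices. Extrusion per mm of travel: 0.8 × 0.2 / (π × 0.875²) = 0.066520. Accumulating E over each segment gives final E = 3.1143.

G0 X-7.50 Y0.00 Z20.40
G1 X-6.93 Y-2.87 E0.1946
G1 X-5.30 Y-5.30 E0.3893
G1 X-2.87 Y-6.93 E0.5839
G1 X0.00 Y-7.50 E0.7786
G1 X2.87 Y-6.93 E0.9732
G1 X5.30 Y-5.30 E1.1679
G1 X6.93 Y-2.87 E1.3625
G1 X7.50 Y0.00 E1.5571
G1 X6.93 Y2.87 E1.7518
G1 X5.30 Y5.30 E1.9464
G1 X2.87 Y6.93 E2.1411
G1 X0.00 Y7.50 E2.3357
G1 X-2.87 Y6.93 E2.5303
G1 X-5.30 Y5.30 E2.7250
G1 X-6.93 Y2.87 E2.9196
G1 X-7.50 Y0.00 E3.1143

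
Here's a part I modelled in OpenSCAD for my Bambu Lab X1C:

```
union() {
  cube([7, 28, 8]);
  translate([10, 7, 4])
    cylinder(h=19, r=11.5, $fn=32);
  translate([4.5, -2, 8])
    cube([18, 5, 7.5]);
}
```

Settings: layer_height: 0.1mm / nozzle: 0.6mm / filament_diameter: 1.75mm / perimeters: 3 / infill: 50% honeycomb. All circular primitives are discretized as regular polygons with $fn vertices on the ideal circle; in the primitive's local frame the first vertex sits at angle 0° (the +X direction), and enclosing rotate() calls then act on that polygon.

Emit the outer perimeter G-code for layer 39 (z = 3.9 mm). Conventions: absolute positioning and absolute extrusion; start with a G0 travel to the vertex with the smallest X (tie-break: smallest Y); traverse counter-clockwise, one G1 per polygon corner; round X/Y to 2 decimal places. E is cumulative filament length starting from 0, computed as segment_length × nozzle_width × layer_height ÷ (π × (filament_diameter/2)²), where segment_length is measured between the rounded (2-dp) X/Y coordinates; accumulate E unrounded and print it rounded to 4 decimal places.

G0 X0.00 Y0.00 Z3.90
G1 X7.00 Y0.00 E0.1746
G1 X7.00 Y28.00 E0.8731
G1 X0.00 Y28.00 E1.0477
G1 X0.00 Y0.00 E1.7462

At z = 3.9 mm: the 7×28 cube contributes its full rectangle; the cylinder at (10, 7) does not reach this height (z outside [4, 23]); the cube at (4.5, -2) is absent (z outside [8, 15.5]); Combining (union): only the 7×28 cube is present, so the union is just that shape — 1 connected region. The outline is a single polygon with 4 vertices. Extrusion per mm of travel: 0.6 × 0.1 / (π × 0.875²) = 0.024945. Accumulating E over each segment gives final E = 1.7462.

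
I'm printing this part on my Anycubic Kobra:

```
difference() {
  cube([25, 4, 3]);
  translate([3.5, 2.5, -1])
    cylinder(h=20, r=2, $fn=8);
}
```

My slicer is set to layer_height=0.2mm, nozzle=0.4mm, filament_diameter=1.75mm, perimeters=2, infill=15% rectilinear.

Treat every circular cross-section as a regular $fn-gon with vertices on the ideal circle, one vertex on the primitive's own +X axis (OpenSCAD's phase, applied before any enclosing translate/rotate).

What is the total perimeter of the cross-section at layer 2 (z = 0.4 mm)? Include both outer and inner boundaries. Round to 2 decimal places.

At z = 0.4 mm: the cube is present — its section is the full 25×4 rectangle (perimeter 58.00 mm); the r=2 cylinder at (3.5, 2.5) contributes a regular 8-gon of circumradius 2 (perimeter = 2·8·2.000·sin(180°/8) = 12.25 mm); Subtracting the remaining from the first: starting from the 25×4 cube, the r=2 cylinder at (3.5, 2.5) partially overlaps it — only the 10.71 mm² overlap (of its 11.31 mm²) is removed, clipping the outline — boundary = 65.22 mm. Overall, the cross-section is a single solid region. Total boundary length (outer) = 65.22 mm.

65.22 mm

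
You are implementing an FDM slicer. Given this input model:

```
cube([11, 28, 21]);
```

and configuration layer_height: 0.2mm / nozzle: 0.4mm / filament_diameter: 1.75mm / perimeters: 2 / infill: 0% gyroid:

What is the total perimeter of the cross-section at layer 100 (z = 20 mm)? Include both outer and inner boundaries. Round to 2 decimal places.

At z = 20 mm: the cube (footprint 11×28) is included at this height (perimeter 78.00 mm). Overall, the cross-section is a single solid region. Total boundary length (outer) = 78.00 mm.

78.00 mm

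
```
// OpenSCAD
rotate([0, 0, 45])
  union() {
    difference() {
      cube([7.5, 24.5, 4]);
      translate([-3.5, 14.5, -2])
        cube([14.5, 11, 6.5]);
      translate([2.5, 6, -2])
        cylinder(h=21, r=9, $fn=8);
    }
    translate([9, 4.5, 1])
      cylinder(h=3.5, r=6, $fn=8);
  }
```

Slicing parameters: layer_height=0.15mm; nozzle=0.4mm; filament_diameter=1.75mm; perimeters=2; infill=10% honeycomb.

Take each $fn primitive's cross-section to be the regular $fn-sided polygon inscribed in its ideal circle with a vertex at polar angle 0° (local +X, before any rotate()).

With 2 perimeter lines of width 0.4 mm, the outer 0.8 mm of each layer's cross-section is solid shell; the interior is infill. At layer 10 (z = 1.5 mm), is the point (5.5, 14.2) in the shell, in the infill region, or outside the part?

At z = 1.5 mm: the 7.5×24.5 cube contributes its full rectangle; the cube at (-3.5, 14.5) is present — its section is the full 14.5×11 rectangle; the r=9 cylinder at (2.5, 6) gives a regular 8-gon of circumradius 9 (constant along its height); After the difference (first − rest): starting from the 7.5×24.5 cube, the 14.5×11 cube at (-3.5, 14.5) partially overlaps it — only the 75.00 mm² overlap (of its 159.50 mm²) is removed, clipping the outline; the r=9 cylinder at (2.5, 6) partially overlaps it — only the 105.42 mm² overlap (of its 229.10 mm²) is removed, clipping the outline — 2 connected regions; the r=6 cylinder at (9, 4.5) gives a regular 8-gon of circumradius 6 (constant along its height); Combining (union): the 2 present regions are separate (no shared area or edge), so areas and boundary lengths simply add and each stays a separate island — 3 connected regions; (whole slice rotated 45° about Z — lengths, areas and connectivity unchanged). Overall, the cross-section has 3 separate islands. Undo the 45° rotation: the query point maps to (13.930, 6.152) in the un-rotated model frame. The nearest boundary edge runs (13.24, 8.74)→(15.00, 4.50); distance from the point to it = 0.36 mm. (Shell/infill is judged within the island containing the point — the largest one.) The point is inside the cross-section, 0.36 mm from the nearest boundary — within the 0.8 mm shell band (2 × 0.4).

shell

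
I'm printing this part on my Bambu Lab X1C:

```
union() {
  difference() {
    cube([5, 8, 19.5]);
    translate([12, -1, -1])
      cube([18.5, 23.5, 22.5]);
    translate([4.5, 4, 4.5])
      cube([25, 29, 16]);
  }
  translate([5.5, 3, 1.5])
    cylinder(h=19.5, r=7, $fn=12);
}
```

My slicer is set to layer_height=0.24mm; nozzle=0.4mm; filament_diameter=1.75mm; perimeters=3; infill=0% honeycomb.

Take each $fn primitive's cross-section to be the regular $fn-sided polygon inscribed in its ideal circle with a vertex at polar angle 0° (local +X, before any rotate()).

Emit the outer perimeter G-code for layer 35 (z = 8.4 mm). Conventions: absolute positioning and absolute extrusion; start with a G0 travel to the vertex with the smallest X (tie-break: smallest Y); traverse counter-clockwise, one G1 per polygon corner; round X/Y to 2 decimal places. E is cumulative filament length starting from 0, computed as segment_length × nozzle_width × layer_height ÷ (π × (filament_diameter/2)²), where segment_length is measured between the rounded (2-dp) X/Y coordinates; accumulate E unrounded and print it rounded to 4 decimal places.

At z = 8.4 mm: the 5×8 cube contributes its full rectangle; the cube at (12, -1) is present — its section is the full 18.5×23.5 rectangle; the cube at (4.5, 4) is present — its section is the full 25×29 rectangle; Subtracting the remaining from the first: starting from the 5×8 cube, the 18.5×23.5 cube at (12, -1) misses the remaining region (no effect); the 25×29 cube at (4.5, 4) partially overlaps it — only the 2.00 mm² overlap (of its 725.00 mm²) is removed, clipping the outline — 1 connected region; the r=7 cylinder at (5.5, 3) gives a regular 12-gon of circumradius 7 (constant along its height); Taking the union: the regions partially overlap (shared area 37.56 mm²), so overlapping operands fuse into one piece — 1 connected region. The outline is a single polygon with 15 vertices. Extrusion per mm of travel: 0.4 × 0.24 / (π × 0.875²) = 0.039912. Accumulating E over each segment gives final E = 1.7571.

G0 X-1.50 Y3.00 Z8.40
G1 X-0.56 Y-0.50 E0.1446
G1 X2.00 Y-3.06 E0.2891
G1 X5.50 Y-4.00 E0.4338
G1 X9.00 Y-3.06 E0.5784
G1 X11.56 Y-0.50 E0.7229
G1 X12.50 Y3.00 E0.8676
G1 X11.56 Y6.50 E1.0122
G1 X9.00 Y9.06 E1.1567
G1 X5.50 Y10.00 E1.3013
G1 X2.00 Y9.06 E1.4460
G1 X0.94 Y8.00 E1.5058
G1 X0.00 Y8.00 E1.5433
G1 X0.00 Y7.06 E1.5809
G1 X-0.56 Y6.50 E1.6125
G1 X-1.50 Y3.00 E1.7571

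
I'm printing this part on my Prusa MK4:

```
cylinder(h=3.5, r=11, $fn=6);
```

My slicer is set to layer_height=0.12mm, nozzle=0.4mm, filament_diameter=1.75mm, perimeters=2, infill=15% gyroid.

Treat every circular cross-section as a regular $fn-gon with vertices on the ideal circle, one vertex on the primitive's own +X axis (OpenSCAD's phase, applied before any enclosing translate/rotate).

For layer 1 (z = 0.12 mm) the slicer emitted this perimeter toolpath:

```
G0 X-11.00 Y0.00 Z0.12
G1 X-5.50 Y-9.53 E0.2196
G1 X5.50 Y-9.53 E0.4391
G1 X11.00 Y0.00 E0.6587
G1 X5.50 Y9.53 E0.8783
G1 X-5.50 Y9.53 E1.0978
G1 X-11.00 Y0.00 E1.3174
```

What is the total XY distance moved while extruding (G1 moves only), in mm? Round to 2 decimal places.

Sum the Euclidean lengths of each G1 segment: total = 66.01 mm.

66.01 mm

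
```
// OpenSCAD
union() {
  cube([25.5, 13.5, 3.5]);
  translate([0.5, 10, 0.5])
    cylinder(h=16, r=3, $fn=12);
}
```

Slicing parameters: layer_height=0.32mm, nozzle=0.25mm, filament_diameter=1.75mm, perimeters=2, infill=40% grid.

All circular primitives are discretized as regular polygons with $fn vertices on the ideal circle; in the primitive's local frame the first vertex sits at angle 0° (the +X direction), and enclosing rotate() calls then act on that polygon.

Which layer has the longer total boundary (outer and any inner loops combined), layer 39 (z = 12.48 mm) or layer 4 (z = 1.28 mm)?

Layer 39 (z = 12.48): the cube is not intersected at this z (z outside [0, 3.5]); the cylinder at (0.5, 10): section is a regular 12-gon, circumradius r=3 (perimeter = 2·12·3.000·sin(180°/12) = 18.63 mm); Combining (union): only the r=3 cylinder at (0.5, 10) is present, so the union is just that shape — boundary = 18.63 mm. So its perimeter = 18.63 mm. Layer 4 (z = 1.28): the cube is present — its section is the full 25.5×13.5 rectangle (perimeter 78.00 mm); the r=3 cylinder at (0.5, 10) gives a regular 12-gon of circumradius 3 (constant along its height) (perimeter = 2·12·3.000·sin(180°/12) = 18.63 mm); Combining (union): the regions partially overlap (shared area 16.43 mm²), so the edge portions inside another operand are dropped and the merged outline is re-measured after clipping — boundary = 80.55 mm. So its perimeter = 80.55 mm. Layer 4 is larger (80.55 vs 18.63 mm).

layer 4 (z = 1.28 mm)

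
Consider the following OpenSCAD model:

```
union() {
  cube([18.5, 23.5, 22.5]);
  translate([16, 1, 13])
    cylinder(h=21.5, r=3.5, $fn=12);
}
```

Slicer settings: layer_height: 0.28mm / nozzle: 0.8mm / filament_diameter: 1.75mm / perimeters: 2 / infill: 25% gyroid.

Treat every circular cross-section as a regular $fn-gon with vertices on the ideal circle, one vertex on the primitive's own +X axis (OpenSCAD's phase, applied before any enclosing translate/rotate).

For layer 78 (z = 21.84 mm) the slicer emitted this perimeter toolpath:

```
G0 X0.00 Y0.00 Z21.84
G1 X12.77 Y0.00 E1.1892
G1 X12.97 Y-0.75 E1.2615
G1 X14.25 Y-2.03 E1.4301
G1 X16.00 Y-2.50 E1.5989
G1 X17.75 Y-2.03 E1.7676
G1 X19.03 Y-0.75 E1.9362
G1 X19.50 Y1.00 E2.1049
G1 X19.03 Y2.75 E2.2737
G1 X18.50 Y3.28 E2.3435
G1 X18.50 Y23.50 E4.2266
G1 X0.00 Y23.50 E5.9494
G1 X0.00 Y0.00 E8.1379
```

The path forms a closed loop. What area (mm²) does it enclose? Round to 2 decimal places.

Apply the shoelace formula to the sequence of (X, Y) vertices; enclosed area = 448.73 mm².

448.73 mm²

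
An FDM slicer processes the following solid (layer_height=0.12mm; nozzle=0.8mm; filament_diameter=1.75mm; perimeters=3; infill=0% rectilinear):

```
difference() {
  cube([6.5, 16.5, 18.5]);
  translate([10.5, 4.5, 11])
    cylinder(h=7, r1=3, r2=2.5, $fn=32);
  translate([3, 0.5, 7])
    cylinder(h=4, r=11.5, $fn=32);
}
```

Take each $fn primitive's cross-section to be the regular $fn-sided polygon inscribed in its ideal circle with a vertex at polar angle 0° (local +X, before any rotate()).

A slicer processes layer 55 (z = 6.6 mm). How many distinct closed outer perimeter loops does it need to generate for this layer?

1

At z = 6.6 mm: the 6.5×16.5 cube contributes its full rectangle; the cone at (10.5, 4.5) is absent (z outside [11, 18]); the cylinder at (3, 0.5) is absent (z outside [7, 11]); After the difference (first − rest): none of the subtracted shapes is present at this height, so the 6.5×16.5 cube is unchanged — 1 connected region. The result has 1 disconnected region.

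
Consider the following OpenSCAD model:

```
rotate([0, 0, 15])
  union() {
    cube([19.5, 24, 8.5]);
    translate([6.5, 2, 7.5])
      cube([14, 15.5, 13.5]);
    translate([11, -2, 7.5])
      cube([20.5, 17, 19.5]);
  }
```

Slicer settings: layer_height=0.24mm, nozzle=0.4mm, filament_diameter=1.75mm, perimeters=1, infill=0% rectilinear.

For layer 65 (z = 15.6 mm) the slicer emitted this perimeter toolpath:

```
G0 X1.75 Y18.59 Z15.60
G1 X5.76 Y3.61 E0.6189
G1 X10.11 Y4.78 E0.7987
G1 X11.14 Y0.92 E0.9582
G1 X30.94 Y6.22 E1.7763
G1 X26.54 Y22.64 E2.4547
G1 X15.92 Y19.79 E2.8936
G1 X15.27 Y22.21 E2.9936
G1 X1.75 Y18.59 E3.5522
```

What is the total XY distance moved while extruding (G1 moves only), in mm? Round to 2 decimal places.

89.00 mm

Sum the Euclidean lengths of each G1 segment: total = 89.00 mm.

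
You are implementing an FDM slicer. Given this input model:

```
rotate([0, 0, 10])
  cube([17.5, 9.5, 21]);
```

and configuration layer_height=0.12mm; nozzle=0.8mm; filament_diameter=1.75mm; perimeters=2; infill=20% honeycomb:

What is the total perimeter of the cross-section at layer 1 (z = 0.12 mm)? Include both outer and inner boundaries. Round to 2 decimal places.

At z = 0.12 mm: the cube is present — its section is the full 17.5×9.5 rectangle (perimeter 54.00 mm); (rotated 10° about Z; rotation is an isometry so areas/perimeters/island counts are preserved). Overall, the cross-section is a single solid region. Total boundary length (outer) = 54.00 mm.

54.00 mm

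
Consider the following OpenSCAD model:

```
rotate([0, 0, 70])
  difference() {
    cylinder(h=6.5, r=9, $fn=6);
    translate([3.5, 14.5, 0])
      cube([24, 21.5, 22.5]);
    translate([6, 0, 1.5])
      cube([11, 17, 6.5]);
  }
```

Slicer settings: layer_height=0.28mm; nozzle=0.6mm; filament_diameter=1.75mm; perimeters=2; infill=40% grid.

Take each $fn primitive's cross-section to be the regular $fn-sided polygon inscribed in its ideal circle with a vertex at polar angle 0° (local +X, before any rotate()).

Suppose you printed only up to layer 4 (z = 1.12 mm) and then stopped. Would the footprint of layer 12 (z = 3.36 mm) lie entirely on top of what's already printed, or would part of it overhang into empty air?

entirely on top

Compare the two slices. At z = 1.12: the cylinder: section is a regular 6-gon, circumradius r=9 (area = (6/2)·9.000²·sin(360°/6) = 210.44 mm²); the 24×21.5 cube at (3.5, 14.5) contributes its full rectangle (area 516.00 mm²); the cube at (6, 0) is not intersected at this z (z outside [1.5, 8]); Subtracting the remaining from the first: starting from the r=9 cylinder (210.44 mm²), the 24×21.5 cube at (3.5, 14.5) misses the remaining region (no effect) — area = 210.44 mm²; (whole slice rotated 70° about Z — lengths, areas and connectivity unchanged). At z = 3.36: the cylinder: section is a regular 6-gon, circumradius r=9 (area = (6/2)·9.000²·sin(360°/6) = 210.44 mm²); the cube at (3.5, 14.5) (footprint 24×21.5) is included at this height (area 516.00 mm²); the cube at (6, 0) (footprint 11×17) is included at this height (area 187.00 mm²); Subtracting the remaining from the first: starting from the r=9 cylinder (210.44 mm²), the 24×21.5 cube at (3.5, 14.5) misses the remaining region (no effect); the 11×17 cube at (6, 0) partially overlaps it — only the 7.79 mm² overlap (of its 187.00 mm²) is removed, clipping the outline — area = 202.65 mm²; (rotated 70° about Z; rotation is an isometry so areas/perimeters/island counts are preserved). Checking containment: the cross-section at z = 3.36 is a subset of the cross-section at z = 1.12.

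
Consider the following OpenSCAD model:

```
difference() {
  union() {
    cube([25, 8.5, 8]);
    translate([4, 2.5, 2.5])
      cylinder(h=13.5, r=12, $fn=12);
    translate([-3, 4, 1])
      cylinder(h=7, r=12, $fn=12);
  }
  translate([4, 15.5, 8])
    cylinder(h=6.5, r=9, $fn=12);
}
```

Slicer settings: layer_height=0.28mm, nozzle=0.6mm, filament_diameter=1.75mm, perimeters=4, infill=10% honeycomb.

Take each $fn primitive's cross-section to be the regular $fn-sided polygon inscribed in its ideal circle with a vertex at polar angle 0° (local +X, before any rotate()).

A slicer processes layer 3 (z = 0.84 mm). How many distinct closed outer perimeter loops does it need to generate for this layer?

At z = 0.84 mm: the cube is present — its section is the full 25×8.5 rectangle; the cylinder at (4, 2.5) is absent (z outside [2.5, 16]); the cylinder at (-3, 4) is not intersected at this z (z outside [1, 8]); Merging all regions: only the 25×8.5 cube is present, so the union is just that shape — 1 connected region; the cylinder at (4, 15.5) is not intersected at this z (z outside [8, 14.5]); Taking the first minus the rest: none of the subtracted shapes is present at this height, so the result so far is unchanged — 1 connected region. The result has 1 disconnected region.

1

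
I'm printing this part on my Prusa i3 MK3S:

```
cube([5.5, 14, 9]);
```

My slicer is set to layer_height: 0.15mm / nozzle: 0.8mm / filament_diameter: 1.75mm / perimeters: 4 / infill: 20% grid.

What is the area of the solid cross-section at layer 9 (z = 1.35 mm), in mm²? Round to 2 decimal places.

77.00 mm²

At z = 1.35 mm: the 5.5×14 cube contributes its full rectangle (area 77.00 mm²). Overall, the cross-section is a single solid region. Net area = 77.00 mm².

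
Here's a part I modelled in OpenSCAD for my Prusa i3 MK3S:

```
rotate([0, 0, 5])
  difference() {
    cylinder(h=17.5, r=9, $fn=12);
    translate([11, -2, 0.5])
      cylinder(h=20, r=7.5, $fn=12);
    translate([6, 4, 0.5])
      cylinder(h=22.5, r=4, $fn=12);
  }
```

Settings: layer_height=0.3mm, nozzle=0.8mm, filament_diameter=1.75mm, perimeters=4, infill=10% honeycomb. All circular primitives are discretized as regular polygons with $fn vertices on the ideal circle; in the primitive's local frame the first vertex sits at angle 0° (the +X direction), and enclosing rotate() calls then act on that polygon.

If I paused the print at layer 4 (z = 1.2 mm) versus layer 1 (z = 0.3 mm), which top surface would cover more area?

Layer 4 (z = 1.2): the r=9 cylinder contributes a regular 12-gon of circumradius 9 (area = (12/2)·9.000²·sin(360°/12) = 243.00 mm²); the cylinder at (11, -2): section is a regular 12-gon, circumradius r=7.5 (area = (12/2)·7.500²·sin(360°/12) = 168.75 mm²); the cylinder at (6, 4): section is a regular 12-gon, circumradius r=4 (area = (12/2)·4.000²·sin(360°/12) = 48.00 mm²); Subtracting the remaining from the first: starting from the r=9 cylinder (243.00 mm²), the r=7.5 cylinder at (11, -2) partially overlaps it — only the 39.42 mm² overlap (of its 168.75 mm²) is removed, clipping the outline; the r=4 cylinder at (6, 4) partially overlaps it — only the 21.56 mm² overlap (of its 48.00 mm²) is removed, clipping the outline — area = 182.03 mm²; (whole slice rotated 5° about Z — lengths, areas and connectivity unchanged). So its area = 182.03 mm². Layer 1 (z = 0.3): the cylinder: section is a regular 12-gon, circumradius r=9 (area = (12/2)·9.000²·sin(360°/12) = 243.00 mm²); the cylinder at (11, -2) does not reach this height (z outside [0.5, 20.5]); the cylinder at (6, 4) is not intersected at this z (z outside [0.5, 23]); Taking the first minus the rest: none of the subtracted shapes is present at this height, so the r=9 cylinder is unchanged — area = 243.00 mm²; (whole slice rotated 5° about Z — lengths, areas and connectivity unchanged). So its area = 243.00 mm². Layer 1 is larger (243.00 vs 182.03 mm²).

layer 1 (z = 0.3 mm)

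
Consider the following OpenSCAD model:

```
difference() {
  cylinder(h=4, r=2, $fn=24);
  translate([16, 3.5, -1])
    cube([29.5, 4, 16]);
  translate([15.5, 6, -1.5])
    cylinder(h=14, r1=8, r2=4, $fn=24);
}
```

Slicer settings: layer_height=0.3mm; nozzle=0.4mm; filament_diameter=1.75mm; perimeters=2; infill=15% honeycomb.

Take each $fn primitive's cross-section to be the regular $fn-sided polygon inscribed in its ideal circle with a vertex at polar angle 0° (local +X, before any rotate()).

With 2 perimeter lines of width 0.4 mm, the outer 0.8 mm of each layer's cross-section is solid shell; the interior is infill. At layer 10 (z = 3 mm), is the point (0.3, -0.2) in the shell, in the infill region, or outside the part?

infill

At z = 3 mm: the r=2 cylinder contributes a regular 24-gon of circumradius 2; the 29.5×4 cube at (16, 3.5) contributes its full rectangle; the cone at (15.5, 6) contributes a regular 24-gon of circumradius 6.714 (interpolated between r1=8 and r2=4 at t=0.321); Taking the first minus the rest: starting from the r=2 cylinder, the 29.5×4 cube at (16, 3.5) misses the remaining region (no effect); the cone at (15.5, 6) misses the remaining region (no effect) — 1 connected region. Overall, the cross-section is a single solid region. The nearest boundary edge runs (1.73, -1.00)→(1.41, -1.41); distance from the point to it = 1.62 mm. The point is inside the cross-section and 1.62 mm from the nearest boundary — more than the 0.8 mm shell width (2 × 0.4), so it's in the infill interior.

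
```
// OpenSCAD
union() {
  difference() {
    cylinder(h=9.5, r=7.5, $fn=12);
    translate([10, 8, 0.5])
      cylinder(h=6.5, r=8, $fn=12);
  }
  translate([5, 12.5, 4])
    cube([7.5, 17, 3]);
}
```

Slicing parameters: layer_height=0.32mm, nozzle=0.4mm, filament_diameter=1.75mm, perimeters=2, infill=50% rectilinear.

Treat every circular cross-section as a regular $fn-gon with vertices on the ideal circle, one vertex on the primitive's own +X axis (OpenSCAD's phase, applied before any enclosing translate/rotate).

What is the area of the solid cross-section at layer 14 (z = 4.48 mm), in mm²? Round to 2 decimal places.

At z = 4.48 mm: the cylinder: section is a regular 12-gon, circumradius r=7.5 (area = (12/2)·7.500²·sin(360°/12) = 168.75 mm²); the cylinder at (10, 8): section is a regular 12-gon, circumradius r=8 (area = (12/2)·8.000²·sin(360°/12) = 192.00 mm²); After the difference (first − rest): starting from the r=7.5 cylinder (168.75 mm²), the r=8 cylinder at (10, 8) partially overlaps it — only the 12.78 mm² overlap (of its 192.00 mm²) is removed, clipping the outline — area = 155.97 mm²; the 7.5×17 cube at (5, 12.5) contributes its full rectangle (area 127.50 mm²); Merging all regions: the 2 present regions are separate (no shared area or edge), so areas and boundary lengths simply add and each stays a separate island — area = 283.47 mm². Overall, the cross-section has 2 separate islands. Net area = 283.47 mm².

283.47 mm²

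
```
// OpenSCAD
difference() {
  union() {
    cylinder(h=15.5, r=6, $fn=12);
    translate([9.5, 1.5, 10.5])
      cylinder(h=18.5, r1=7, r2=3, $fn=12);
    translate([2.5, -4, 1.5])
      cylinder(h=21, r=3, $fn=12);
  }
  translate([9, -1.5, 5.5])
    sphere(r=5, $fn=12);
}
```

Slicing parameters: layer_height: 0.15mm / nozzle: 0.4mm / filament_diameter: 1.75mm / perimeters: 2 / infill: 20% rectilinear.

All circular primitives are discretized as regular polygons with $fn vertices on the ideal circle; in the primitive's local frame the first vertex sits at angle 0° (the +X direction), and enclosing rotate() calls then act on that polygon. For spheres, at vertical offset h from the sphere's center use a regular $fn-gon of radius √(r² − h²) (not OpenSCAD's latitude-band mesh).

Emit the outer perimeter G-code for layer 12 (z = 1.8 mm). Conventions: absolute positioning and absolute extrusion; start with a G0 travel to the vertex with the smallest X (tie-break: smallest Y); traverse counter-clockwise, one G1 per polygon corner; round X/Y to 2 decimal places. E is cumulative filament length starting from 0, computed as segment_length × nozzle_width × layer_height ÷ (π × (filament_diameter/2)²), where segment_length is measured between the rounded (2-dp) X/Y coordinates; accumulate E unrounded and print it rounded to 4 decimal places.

G0 X-6.00 Y0.00 Z1.80
G1 X-5.20 Y-3.00 E0.0775
G1 X-3.00 Y-5.20 E0.1551
G1 X0.00 Y-6.00 E0.2325
G1 X0.32 Y-5.92 E0.2407
G1 X1.00 Y-6.60 E0.2647
G1 X2.50 Y-7.00 E0.3035
G1 X4.00 Y-6.60 E0.3422
G1 X5.10 Y-5.50 E0.3810
G1 X5.50 Y-4.00 E0.4197
G1 X5.21 Y-2.93 E0.4474
G1 X6.00 Y0.00 E0.5231
G1 X5.20 Y3.00 E0.6005
G1 X3.00 Y5.20 E0.6781
G1 X0.00 Y6.00 E0.7556
G1 X-3.00 Y5.20 E0.8330
G1 X-5.20 Y3.00 E0.9106
G1 X-6.00 Y0.00 E0.9881

At z = 1.8 mm: the cylinder: section is a regular 12-gon, circumradius r=6; the cone at (9.5, 1.5) is absent (z outside [10.5, 29]); the r=3 cylinder at (2.5, -4) contributes a regular 12-gon of circumradius 3; Taking the union: the regions partially overlap (shared area 18.73 mm²), so overlapping operands fuse into one piece — 1 connected region; the r=5 sphere at (9, -1.5) contributes a regular 12-gon of circumradius √(5²−3.7²) = 3.363; After the difference (first − rest): starting from that combined region, the r=5 sphere at (9, -1.5) misses the remaining region (no effect) — 1 connected region. The outline is a single polygon with 17 vertices. Extrusion per mm of travel: 0.4 × 0.15 / (π × 0.875²) = 0.024945. Accumulating E over each segment gives final E = 0.9881.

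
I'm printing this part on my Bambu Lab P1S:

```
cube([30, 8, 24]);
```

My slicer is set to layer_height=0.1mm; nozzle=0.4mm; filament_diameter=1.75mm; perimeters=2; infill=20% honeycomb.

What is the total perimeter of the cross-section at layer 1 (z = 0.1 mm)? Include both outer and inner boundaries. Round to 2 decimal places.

At z = 0.1 mm: the cube is present — its section is the full 30×8 rectangle (perimeter 76.00 mm). Overall, the cross-section is a single solid region. Total boundary length (outer) = 76.00 mm.

76.00 mm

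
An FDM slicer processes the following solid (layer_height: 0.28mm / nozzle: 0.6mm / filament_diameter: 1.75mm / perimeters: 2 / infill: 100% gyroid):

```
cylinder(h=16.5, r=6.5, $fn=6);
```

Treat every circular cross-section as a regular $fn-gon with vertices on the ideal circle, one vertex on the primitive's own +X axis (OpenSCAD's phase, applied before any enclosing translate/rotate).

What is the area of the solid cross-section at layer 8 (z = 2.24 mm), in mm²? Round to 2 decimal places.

At z = 2.24 mm: the cylinder: section is a regular 6-gon, circumradius r=6.5 (area = (6/2)·6.500²·sin(360°/6) = 109.77 mm²). Overall, the cross-section is a single solid region. Net area = 109.77 mm².

109.77 mm²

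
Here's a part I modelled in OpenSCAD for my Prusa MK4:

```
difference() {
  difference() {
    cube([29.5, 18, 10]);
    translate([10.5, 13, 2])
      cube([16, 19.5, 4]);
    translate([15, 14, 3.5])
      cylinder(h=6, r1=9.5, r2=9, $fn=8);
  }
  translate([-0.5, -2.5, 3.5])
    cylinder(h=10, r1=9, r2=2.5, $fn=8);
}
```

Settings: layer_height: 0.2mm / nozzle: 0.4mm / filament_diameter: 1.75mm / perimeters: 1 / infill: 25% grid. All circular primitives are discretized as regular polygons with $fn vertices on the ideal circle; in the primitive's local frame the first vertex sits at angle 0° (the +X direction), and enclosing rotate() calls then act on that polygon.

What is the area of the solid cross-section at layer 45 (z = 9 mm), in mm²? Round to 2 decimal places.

At z = 9 mm: the 29.5×18 cube contributes its full rectangle (area 531.00 mm²); the cube at (10.5, 13) is absent (z outside [2, 6]); the cone at (15, 14): at t=0.917 of its height the radius interpolates to r₁+(r₂−r₁)t = 9.042, giving a regular 8-gon of that circumradius (area = (8/2)·9.042²·sin(360°/8) = 231.23 mm²); After the difference (first − rest): starting from the 29.5×18 cube (531.00 mm²), the cone at (15, 14) partially overlaps it — only the 181.32 mm² overlap (of its 231.23 mm²) is removed, clipping the outline — area = 349.68 mm²; the cone at (-0.5, -2.5): at t=0.550 of its height the radius interpolates to r₁+(r₂−r₁)t = 5.425, giving a regular 8-gon of that circumradius (area = (8/2)·5.425²·sin(360°/8) = 83.24 mm²); Taking the first minus the rest: starting from that combined region (349.68 mm²), the cone at (-0.5, -2.5) partially overlaps it — only the 7.13 mm² overlap (of its 83.24 mm²) is removed, clipping the outline — area = 342.55 mm². Overall, the cross-section is a single solid region. Net area = 342.55 mm².

342.55 mm²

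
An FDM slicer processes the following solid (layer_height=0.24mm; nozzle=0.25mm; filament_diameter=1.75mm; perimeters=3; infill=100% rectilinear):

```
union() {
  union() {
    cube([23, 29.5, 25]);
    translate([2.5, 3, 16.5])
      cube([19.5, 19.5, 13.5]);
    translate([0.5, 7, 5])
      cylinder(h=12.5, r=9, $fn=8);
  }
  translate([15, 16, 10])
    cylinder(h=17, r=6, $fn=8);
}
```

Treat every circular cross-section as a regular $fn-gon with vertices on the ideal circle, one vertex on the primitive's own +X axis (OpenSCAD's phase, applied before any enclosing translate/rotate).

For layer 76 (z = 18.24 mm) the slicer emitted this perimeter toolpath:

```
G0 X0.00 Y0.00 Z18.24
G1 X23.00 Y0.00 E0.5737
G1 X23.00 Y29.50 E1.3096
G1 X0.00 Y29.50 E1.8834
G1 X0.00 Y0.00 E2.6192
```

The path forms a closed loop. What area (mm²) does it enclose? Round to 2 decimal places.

678.50 mm²

Apply the shoelace formula to the sequence of (X, Y) vertices; enclosed area = 678.50 mm².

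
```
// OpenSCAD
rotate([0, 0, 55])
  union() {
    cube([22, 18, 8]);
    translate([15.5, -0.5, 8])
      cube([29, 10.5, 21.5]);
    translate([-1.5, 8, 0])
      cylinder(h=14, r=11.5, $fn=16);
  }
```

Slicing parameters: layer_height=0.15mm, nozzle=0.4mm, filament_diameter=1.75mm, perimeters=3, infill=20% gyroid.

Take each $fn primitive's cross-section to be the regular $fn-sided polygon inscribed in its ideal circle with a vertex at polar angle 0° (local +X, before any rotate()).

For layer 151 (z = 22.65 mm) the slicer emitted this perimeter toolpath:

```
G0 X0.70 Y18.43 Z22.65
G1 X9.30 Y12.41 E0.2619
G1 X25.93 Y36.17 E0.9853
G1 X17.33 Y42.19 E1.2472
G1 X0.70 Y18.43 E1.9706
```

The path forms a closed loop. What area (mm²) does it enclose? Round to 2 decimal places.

304.45 mm²

Apply the shoelace formula to the sequence of (X, Y) vertices; enclosed area = 304.45 mm².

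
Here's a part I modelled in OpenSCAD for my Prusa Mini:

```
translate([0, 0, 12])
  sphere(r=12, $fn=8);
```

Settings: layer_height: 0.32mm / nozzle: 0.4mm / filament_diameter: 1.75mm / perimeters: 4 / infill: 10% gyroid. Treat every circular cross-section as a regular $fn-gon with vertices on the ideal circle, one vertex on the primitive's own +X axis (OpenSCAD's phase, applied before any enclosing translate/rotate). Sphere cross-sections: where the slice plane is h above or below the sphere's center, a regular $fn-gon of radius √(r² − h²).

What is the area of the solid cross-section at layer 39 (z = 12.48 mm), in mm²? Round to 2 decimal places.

406.64 mm²

At z = 12.48 mm: the r=12 sphere contributes a regular 8-gon of circumradius √(12²−0.48²) = 11.990 (area = (8/2)·11.990²·sin(360°/8) = 406.64 mm²). Overall, the cross-section is a single solid region. Net area = 406.64 mm².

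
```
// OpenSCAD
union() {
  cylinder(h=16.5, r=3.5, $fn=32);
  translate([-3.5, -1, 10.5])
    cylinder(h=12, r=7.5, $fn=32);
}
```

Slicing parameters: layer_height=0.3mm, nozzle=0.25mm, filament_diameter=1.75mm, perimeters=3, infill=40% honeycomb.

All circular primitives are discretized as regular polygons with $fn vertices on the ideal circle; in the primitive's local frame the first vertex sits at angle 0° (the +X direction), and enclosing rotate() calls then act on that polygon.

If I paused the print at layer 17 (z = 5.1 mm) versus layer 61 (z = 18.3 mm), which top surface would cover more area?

Layer 17 (z = 5.1): the r=3.5 cylinder gives a regular 32-gon of circumradius 3.5 (constant along its height) (area = (32/2)·3.500²·sin(360°/32) = 38.24 mm²); the cylinder at (-3.5, -1) does not reach this height (z outside [10.5, 22.5]); Taking the union: only the r=3.5 cylinder is present, so the union is just that shape — area = 38.24 mm². So its area = 38.24 mm². Layer 61 (z = 18.3): the cylinder is not intersected at this z (z outside [0, 16.5]); the r=7.5 cylinder at (-3.5, -1) gives a regular 32-gon of circumradius 7.5 (constant along its height) (area = (32/2)·7.500²·sin(360°/32) = 175.58 mm²); Merging all regions: only the r=7.5 cylinder at (-3.5, -1) is present, so the union is just that shape — area = 175.58 mm². So its area = 175.58 mm². Layer 61 is larger (175.58 vs 38.24 mm²).

layer 61 (z = 18.3 mm)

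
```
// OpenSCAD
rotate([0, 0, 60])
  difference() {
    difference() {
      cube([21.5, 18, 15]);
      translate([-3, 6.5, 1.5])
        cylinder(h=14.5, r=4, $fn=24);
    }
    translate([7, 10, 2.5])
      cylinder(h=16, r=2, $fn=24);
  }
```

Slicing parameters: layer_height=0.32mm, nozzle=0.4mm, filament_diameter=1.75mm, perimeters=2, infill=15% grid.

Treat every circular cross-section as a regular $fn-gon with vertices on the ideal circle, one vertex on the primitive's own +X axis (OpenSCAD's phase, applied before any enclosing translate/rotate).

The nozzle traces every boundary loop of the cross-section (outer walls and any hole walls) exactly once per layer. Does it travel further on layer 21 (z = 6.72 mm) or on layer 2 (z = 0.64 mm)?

layer 21 (z = 6.72 mm)

Layer 21 (z = 6.72): the 21.5×18 cube contributes its full rectangle (perimeter 79.00 mm); the r=4 cylinder at (-3, 6.5) gives a regular 24-gon of circumradius 4 (constant along its height) (perimeter = 2·24·4.000·sin(180°/24) = 25.06 mm); Subtracting the remaining from the first: starting from the 21.5×18 cube, the r=4 cylinder at (-3, 6.5) partially overlaps it — only the 3.49 mm² overlap (of its 49.69 mm²) is removed, clipping the outline — boundary = 79.49 mm; the r=2 cylinder at (7, 10) gives a regular 24-gon of circumradius 2 (constant along its height) (perimeter = 2·24·2.000·sin(180°/24) = 12.53 mm); Taking the first minus the rest: starting from that combined region, the r=2 cylinder at (7, 10) lies wholly inside it (removes its full 12.42 mm² and its 12.53 mm outline becomes a hole wall) — boundary (outer + 1 inner loop) = 92.02 mm; (whole slice rotated 60° about Z — lengths, areas and connectivity unchanged). So its perimeter = 92.02 mm. Layer 2 (z = 0.64): the cube is present — its section is the full 21.5×18 rectangle (perimeter 79.00 mm); the cylinder at (-3, 6.5) does not reach this height (z outside [1.5, 16]); Taking the first minus the rest: none of the subtracted shapes is present at this height, so the 21.5×18 cube is unchanged — boundary = 79.00 mm; the cylinder at (7, 10) does not reach this height (z outside [2.5, 18.5]); Taking the first minus the rest: none of the subtracted shapes is present at this height, so the result so far is unchanged — boundary = 79.00 mm; (rotated 60° about Z; rotation is an isometry so areas/perimeters/island counts are preserved). So its perimeter = 79.00 mm. Layer 21 is larger (92.02 vs 79.00 mm).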